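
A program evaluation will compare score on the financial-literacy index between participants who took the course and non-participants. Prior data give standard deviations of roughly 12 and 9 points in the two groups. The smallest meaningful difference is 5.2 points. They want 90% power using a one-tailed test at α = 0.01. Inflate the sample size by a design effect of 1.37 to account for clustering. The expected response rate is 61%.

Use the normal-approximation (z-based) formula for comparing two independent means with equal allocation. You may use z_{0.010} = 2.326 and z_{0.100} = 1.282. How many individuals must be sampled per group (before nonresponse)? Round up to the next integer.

n = (z_α + z_β)² · (σ₁² + σ₂²) / δ²
  = (2.326 + 1.282)² · (12² + 9² = 225) / 5.2²
  = 13.0177 · 225 / 27.04
  = 108.32
Design effect: 1.37 × 108.32 = 148.40.
Adjust for 61% response: 148.40 / 0.61 = 243.28.
Round up → n = 244 per group.

n = 244 per group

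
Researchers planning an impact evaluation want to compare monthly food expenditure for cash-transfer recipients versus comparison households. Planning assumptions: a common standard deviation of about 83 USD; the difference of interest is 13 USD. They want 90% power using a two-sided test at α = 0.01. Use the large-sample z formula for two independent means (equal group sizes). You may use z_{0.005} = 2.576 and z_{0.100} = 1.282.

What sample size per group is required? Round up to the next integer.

n = 1214 per group

n = (z_{α/2} + z_β)² · (σ₁² + σ₂²) / δ²
  = (2.576 + 1.282)² · (2·83² = 13778) / 13²
  = 14.8842 · 13778 / 169
  = 1213.46
Round up → n = 1214 per group.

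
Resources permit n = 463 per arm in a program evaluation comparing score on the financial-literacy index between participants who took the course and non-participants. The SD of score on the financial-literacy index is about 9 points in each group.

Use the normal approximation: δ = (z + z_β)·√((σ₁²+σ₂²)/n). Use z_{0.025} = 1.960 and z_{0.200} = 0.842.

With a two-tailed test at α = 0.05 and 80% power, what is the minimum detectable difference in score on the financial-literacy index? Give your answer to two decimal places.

δ = (z_{α/2} + z_β) · √((σ₁²+σ₂²)/n)
  = (1.960 + 0.842) · √(162/463)
  = 2.802 · √0.34989
  = 2.802 · 0.5915
  = 1.6574

Minimum detectable difference ≈ 1.66 points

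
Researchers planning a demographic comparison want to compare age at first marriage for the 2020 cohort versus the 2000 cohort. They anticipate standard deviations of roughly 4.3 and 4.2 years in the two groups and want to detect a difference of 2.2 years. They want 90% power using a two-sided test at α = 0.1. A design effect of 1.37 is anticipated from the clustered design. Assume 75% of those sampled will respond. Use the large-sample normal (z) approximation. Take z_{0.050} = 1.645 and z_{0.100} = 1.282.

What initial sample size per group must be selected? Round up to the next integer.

n = (z_{α/2} + z_β)² · (σ₁² + σ₂²) / δ²
  = (1.645 + 1.282)² · (4.3² + 4.2² = 36.13) / 2.2²
  = 8.5673 · 36.13 / 4.84
  = 63.95
Design effect: 1.37 × 63.95 = 87.62.
Adjust for 75% response: 87.62 / 0.75 = 116.82.
Round up → n = 117 per group.

n = 117 per group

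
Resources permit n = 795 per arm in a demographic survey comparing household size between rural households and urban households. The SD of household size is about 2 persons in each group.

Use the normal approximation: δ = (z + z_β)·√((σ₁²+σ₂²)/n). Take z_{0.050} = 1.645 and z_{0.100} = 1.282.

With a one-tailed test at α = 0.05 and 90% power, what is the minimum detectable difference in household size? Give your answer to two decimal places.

Minimum detectable difference ≈ 0.29 persons

δ = (z_α + z_β) · √((σ₁²+σ₂²)/n)
  = (1.645 + 1.282) · √(8/795)
  = 2.927 · √0.01006
  = 2.927 · 0.1003
  = 0.2936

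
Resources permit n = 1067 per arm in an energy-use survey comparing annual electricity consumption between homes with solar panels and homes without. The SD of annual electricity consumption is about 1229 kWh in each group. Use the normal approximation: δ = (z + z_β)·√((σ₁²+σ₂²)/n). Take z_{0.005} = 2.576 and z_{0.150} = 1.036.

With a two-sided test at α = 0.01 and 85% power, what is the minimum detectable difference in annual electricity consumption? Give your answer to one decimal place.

δ = (z_{α/2} + z_β) · √((σ₁²+σ₂²)/n)
  = (2.576 + 1.036) · √(3020882/1067)
  = 3.612 · √2831.2
  = 3.612 · 53.2089
  = 192.1907

Minimum detectable difference ≈ 192.2 kWh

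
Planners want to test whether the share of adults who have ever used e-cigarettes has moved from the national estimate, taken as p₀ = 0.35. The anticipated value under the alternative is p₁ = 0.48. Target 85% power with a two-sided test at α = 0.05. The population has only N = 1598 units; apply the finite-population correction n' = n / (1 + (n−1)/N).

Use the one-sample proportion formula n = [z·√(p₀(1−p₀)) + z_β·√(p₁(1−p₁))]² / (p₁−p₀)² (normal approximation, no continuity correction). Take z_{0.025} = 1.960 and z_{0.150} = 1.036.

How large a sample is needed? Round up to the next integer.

n = [z_{α/2}·√(p₀q₀) + z_β·√(p₁q₁)]² / (p₁ − p₀)²
  = [1.960·√(0.35·0.65) + 1.036·√(0.48·0.52)]² / (0.13)²
  = [1.960·0.4770 + 1.036·0.4996]² / 0.0169
  = [1.4524]² / 0.0169
  = 124.83
Finite-population correction (N = 1598): 124.83 / (1 + (124.83 − 1)/1598) = 115.85.
Round up → n = 116.

n = 116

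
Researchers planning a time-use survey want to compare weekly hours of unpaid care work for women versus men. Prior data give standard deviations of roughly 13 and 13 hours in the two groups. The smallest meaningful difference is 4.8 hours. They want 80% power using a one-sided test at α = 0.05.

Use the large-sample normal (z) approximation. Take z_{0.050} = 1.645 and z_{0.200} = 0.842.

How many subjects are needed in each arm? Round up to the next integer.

n = 91 per group

n = (z_α + z_β)² · (σ₁² + σ₂²) / δ²
  = (1.645 + 0.842)² · (13² + 13² = 338) / 4.8²
  = 6.1852 · 338 / 23.04
  = 90.74
Round up → n = 91 per group.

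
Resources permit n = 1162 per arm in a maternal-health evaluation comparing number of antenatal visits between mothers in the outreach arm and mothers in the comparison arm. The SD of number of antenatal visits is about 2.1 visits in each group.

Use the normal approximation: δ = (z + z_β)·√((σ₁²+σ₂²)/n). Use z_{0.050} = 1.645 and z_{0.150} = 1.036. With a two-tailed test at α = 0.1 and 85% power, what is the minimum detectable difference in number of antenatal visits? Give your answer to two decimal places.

Minimum detectable difference ≈ 0.23 visits

δ = (z_{α/2} + z_β) · √((σ₁²+σ₂²)/n)
  = (1.645 + 1.036) · √(8.82/1162)
  = 2.681 · √0.00759
  = 2.681 · 0.0871
  = 0.2336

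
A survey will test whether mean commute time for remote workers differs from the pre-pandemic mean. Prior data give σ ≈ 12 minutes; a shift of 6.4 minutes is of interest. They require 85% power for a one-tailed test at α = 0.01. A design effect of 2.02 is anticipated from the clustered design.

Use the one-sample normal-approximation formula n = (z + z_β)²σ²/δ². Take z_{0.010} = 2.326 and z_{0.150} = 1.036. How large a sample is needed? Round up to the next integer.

n = 81

n = (z_α + z_β)² · σ² / δ²
  = (2.326 + 1.036)² · 12² / 6.4²
  = 11.3030 · 144 / 40.96
  = 39.74
Design effect: 2.02 × 39.74 = 80.27.
Round up → n = 81.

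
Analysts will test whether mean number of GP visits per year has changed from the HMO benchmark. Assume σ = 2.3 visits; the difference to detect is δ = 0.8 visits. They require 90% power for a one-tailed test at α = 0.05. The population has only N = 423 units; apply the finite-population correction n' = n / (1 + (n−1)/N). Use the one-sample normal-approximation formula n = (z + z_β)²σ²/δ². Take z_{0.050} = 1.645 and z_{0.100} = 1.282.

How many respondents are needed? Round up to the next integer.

n = (z_α + z_β)² · σ² / δ²
  = (1.645 + 1.282)² · 2.3² / 0.8²
  = 8.5673 · 5.29 / 0.64
  = 70.81
Finite-population correction (N = 423): 70.81 / (1 + (70.81 − 1)/423) = 60.78.
Round up → n = 61.

n = 61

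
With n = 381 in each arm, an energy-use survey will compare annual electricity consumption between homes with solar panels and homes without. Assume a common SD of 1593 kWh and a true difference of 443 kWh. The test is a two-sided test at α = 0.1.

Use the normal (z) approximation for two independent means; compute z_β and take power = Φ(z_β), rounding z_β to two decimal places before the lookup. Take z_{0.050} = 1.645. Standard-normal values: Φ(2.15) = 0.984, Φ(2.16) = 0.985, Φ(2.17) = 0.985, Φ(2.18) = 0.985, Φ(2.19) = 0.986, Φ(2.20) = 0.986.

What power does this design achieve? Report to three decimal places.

z_β = δ·√(n/(σ₁²+σ₂²)) − z_{α/2}
    = 443 · √(381/5075298) − 1.645
    = 443 · 0.00866 − 1.645
    = 3.8383 − 1.645 = 2.1933 → 2.19
Power = Φ(2.19) = 0.986.

Power ≈ 0.986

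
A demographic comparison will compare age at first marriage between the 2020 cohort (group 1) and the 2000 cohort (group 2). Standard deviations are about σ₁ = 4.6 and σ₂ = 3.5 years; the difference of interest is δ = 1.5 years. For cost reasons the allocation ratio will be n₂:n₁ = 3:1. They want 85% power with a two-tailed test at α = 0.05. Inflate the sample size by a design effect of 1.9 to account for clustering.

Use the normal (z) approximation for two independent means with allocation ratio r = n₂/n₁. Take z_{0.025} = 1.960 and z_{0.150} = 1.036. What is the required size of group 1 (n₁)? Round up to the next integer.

n₁ = (z_{α/2} + z_β)² · (σ₁² + σ₂²/r) / δ²
   = (1.960 + 1.036)² · (4.6² + 3.5²/3) / 1.5²
   = 8.9760 · (21.16 + 4.0833) / 2.25
   = 8.9760 · 25.2433 / 2.25
   = 100.70
Design effect: 1.9 × 100.70 = 191.34.
Round up → n₁ = 192; n₂ = r·n₁ = 3 × 192 = 576.

n₁ = 192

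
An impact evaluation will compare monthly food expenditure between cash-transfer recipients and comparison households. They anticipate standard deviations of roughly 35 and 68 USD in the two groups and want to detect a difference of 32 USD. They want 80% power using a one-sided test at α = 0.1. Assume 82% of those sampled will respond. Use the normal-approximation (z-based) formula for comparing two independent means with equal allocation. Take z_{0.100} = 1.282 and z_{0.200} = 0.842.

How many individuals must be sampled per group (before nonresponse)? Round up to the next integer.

n = (z_α + z_β)² · (σ₁² + σ₂²) / δ²
  = (1.282 + 0.842)² · (35² + 68² = 5849) / 32²
  = 4.5114 · 5849 / 1024
  = 25.77
Adjust for 82% response: 25.77 / 0.82 = 31.43.
Round up → n = 32 per group.

n = 32 per group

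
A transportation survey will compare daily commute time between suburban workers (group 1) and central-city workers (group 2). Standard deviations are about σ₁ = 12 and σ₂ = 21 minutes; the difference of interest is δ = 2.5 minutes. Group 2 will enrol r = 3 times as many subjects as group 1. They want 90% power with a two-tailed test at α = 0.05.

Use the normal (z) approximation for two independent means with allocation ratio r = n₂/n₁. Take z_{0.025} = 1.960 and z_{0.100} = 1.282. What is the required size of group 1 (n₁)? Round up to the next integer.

n₁ = 490

n₁ = (z_{α/2} + z_β)² · (σ₁² + σ₂²/r) / δ²
   = (1.960 + 1.282)² · (12² + 21²/3) / 2.5²
   = 10.5106 · (144 + 147) / 6.25
   = 10.5106 · 291 / 6.25
   = 489.37
Round up → n₁ = 490; n₂ = r·n₁ = 3 × 490 = 1470.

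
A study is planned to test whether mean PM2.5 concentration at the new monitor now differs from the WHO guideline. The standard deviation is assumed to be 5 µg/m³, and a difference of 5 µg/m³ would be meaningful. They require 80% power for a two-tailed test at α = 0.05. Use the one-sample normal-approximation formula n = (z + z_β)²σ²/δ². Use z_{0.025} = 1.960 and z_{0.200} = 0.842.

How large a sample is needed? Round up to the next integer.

n = 8

n = (z_{α/2} + z_β)² · σ² / δ²
  = (1.960 + 0.842)² · 5² / 5²
  = 7.8512 · 25 / 25
  = 7.85
Round up → n = 8.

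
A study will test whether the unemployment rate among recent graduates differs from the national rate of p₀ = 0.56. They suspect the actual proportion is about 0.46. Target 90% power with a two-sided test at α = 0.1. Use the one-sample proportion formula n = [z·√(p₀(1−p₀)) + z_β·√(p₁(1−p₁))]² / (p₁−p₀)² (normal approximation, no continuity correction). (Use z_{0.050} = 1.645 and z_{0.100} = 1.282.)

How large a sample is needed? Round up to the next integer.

n = 212

n = [z_{α/2}·√(p₀q₀) + z_β·√(p₁q₁)]² / (p₁ − p₀)²
  = [1.645·√(0.56·0.44) + 1.282·√(0.46·0.54)]² / (-0.10)²
  = [1.645·0.4964 + 1.282·0.4984]² / 0.0100
  = [1.4555]² / 0.0100
  = 211.85
Round up → n = 212.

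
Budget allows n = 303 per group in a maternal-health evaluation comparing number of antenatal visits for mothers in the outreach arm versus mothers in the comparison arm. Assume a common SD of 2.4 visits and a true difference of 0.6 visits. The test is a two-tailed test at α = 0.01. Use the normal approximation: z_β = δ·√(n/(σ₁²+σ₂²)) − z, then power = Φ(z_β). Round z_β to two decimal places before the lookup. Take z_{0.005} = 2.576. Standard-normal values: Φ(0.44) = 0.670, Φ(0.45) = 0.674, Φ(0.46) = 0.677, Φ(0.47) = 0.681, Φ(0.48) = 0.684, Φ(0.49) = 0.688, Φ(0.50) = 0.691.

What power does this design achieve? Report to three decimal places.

z_β = δ·√(n/(σ₁²+σ₂²)) − z_{α/2}
    = 0.6 · √(303/11.52) − 2.576
    = 0.6 · 5.12856 − 2.576
    = 3.0771 − 2.576 = 0.5011 → 0.50
Power = Φ(0.50) = 0.691.

Power ≈ 0.691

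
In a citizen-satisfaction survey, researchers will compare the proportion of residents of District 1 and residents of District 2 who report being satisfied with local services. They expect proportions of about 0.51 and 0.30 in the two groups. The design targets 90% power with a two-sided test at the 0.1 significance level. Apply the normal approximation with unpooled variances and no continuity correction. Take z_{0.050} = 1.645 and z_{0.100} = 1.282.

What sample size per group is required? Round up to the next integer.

n = (z_{α/2} + z_β)² · [p₁(1−p₁) + p₂(1−p₂)] / (p₁ − p₂)²
  = (1.645 + 1.282)² · (0.51·0.49 + 0.30·0.70) / (0.21)²
  = (2.927)² · (0.2499 + 0.2100) / 0.0441
  = 8.5673 · 0.4599 / 0.0441
  = 89.35
Round up → n = 90 per group.

n = 90 per group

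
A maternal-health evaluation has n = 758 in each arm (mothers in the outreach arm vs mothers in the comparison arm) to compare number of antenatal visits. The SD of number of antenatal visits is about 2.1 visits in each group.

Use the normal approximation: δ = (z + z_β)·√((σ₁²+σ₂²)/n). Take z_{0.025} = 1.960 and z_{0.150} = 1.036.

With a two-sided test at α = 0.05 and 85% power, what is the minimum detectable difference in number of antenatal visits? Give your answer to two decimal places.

δ = (z_{α/2} + z_β) · √((σ₁²+σ₂²)/n)
  = (1.960 + 1.036) · √(8.82/758)
  = 2.996 · √0.01164
  = 2.996 · 0.1079
  = 0.3232

Minimum detectable difference ≈ 0.32 visits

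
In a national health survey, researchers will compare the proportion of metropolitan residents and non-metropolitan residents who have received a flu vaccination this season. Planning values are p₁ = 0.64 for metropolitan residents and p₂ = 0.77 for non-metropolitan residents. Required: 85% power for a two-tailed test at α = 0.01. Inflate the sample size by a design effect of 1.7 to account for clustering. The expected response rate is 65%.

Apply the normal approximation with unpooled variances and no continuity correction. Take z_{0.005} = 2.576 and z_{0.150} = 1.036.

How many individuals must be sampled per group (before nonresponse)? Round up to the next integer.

n = (z_{α/2} + z_β)² · [p₁(1−p₁) + p₂(1−p₂)] / (p₁ − p₂)²
  = (2.576 + 1.036)² · (0.64·0.36 + 0.77·0.23) / (-0.13)²
  = (3.612)² · (0.2304 + 0.1771) / 0.0169
  = 13.0465 · 0.4075 / 0.0169
  = 314.58
Design effect: 1.7 × 314.58 = 534.79.
Adjust for 65% response: 534.79 / 0.65 = 822.76.
Round up → n = 823 per group.

n = 823 per group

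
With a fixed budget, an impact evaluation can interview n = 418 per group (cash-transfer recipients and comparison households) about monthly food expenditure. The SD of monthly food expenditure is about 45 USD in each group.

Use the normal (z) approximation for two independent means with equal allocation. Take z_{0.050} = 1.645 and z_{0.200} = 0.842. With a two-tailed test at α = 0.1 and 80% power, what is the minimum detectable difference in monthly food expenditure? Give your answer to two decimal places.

Minimum detectable difference ≈ 7.74 USD

δ = (z_{α/2} + z_β) · √((σ₁²+σ₂²)/n)
  = (1.645 + 0.842) · √(4050/418)
  = 2.487 · √9.689
  = 2.487 · 3.1127
  = 7.7413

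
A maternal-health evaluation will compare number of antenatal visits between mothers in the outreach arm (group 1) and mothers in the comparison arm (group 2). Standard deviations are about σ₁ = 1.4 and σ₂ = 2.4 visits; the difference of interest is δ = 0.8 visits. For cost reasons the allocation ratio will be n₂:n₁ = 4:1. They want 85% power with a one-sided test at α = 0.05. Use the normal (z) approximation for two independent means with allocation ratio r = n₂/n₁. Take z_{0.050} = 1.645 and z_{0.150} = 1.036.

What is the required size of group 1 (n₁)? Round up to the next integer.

n₁ = (z_α + z_β)² · (σ₁² + σ₂²/r) / δ²
   = (1.645 + 1.036)² · (1.4² + 2.4²/4) / 0.8²
   = 7.1878 · (1.96 + 1.44) / 0.64
   = 7.1878 · 3.4 / 0.64
   = 38.18
Round up → n₁ = 39; n₂ = r·n₁ = 4 × 39 = 156.

n₁ = 39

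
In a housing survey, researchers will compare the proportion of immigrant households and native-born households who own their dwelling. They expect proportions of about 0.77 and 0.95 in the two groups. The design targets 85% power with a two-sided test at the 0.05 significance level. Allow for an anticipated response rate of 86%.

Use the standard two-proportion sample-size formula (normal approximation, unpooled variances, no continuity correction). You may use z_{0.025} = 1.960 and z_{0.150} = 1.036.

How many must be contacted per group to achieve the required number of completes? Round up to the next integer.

n = 73 per group

n = (z_{α/2} + z_β)² · [p₁(1−p₁) + p₂(1−p₂)] / (p₁ − p₂)²
  = (1.960 + 1.036)² · (0.77·0.23 + 0.95·0.05) / (-0.18)²
  = (2.996)² · (0.1771 + 0.0475) / 0.0324
  = 8.9760 · 0.2246 / 0.0324
  = 62.22
Adjust for 86% response: 62.22 / 0.86 = 72.35.
Round up → n = 73 per group.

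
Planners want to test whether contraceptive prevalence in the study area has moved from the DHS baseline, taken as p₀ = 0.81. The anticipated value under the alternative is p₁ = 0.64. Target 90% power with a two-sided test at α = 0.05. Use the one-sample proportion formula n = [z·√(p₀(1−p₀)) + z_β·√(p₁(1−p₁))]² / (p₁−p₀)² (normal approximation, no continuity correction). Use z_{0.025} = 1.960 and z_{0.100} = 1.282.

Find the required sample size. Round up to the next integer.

n = 67

n = [z_{α/2}·√(p₀q₀) + z_β·√(p₁q₁)]² / (p₁ − p₀)²
  = [1.960·√(0.81·0.19) + 1.282·√(0.64·0.36)]² / (-0.17)²
  = [1.960·0.3923 + 1.282·0.4800]² / 0.0289
  = [1.3843]² / 0.0289
  = 66.30
Round up → n = 67.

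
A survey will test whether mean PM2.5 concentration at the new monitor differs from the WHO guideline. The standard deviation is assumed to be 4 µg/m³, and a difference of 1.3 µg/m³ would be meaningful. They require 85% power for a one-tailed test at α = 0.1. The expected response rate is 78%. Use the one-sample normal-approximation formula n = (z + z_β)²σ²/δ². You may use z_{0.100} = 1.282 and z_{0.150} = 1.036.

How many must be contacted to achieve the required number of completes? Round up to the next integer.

n = (z_α + z_β)² · σ² / δ²
  = (1.282 + 1.036)² · 4² / 1.3²
  = 5.3731 · 16 / 1.69
  = 50.87
Adjust for 78% response: 50.87 / 0.78 = 65.22.
Round up → n = 66.

n = 66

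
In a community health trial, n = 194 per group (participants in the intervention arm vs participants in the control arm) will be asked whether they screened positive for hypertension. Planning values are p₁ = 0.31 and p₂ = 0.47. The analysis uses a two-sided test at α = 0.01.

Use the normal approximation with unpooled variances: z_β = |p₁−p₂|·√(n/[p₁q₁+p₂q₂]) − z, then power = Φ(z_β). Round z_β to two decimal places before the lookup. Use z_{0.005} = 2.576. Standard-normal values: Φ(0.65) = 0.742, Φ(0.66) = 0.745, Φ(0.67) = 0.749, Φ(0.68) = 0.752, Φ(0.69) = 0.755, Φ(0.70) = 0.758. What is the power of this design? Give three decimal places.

Power ≈ 0.758

z_β = |p₁−p₂|·√(n/[p₁q₁+p₂q₂]) − z_{α/2}
    = 0.16 · √(194/0.4630) − 2.576
    = 0.16 · 20.4696 − 2.576
    = 3.2751 − 2.576 = 0.6991 → 0.70
Power = Φ(0.70) = 0.758.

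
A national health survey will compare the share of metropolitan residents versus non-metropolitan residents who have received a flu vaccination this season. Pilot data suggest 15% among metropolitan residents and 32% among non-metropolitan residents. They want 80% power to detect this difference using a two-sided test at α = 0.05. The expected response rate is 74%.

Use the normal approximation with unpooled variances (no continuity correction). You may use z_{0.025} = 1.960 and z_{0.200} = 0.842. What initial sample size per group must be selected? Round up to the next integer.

n = (z_{α/2} + z_β)² · [p₁(1−p₁) + p₂(1−p₂)] / (p₁ − p₂)²
  = (1.960 + 0.842)² · (0.15·0.85 + 0.32·0.68) / (-0.17)²
  = (2.802)² · (0.1275 + 0.2176) / 0.0289
  = 7.8512 · 0.3451 / 0.0289
  = 93.75
Adjust for 74% response: 93.75 / 0.74 = 126.69.
Round up → n = 127 per group.

n = 127 per group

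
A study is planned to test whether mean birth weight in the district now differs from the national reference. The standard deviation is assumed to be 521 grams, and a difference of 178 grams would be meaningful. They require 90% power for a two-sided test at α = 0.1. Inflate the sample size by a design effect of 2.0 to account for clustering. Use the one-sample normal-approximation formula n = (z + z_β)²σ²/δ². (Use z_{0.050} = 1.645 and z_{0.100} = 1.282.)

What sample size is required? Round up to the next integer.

n = (z_{α/2} + z_β)² · σ² / δ²
  = (1.645 + 1.282)² · 521² / 178²
  = 8.5673 · 271441 / 31684
  = 73.40
Design effect: 2.0 × 73.40 = 146.79.
Round up → n = 147.

n = 147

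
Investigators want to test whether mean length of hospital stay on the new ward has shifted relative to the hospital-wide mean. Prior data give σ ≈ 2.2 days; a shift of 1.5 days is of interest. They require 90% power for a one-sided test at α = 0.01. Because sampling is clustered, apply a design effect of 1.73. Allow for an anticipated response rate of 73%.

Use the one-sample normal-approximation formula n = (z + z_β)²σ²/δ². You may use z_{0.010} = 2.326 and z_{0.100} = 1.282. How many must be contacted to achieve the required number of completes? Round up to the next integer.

n = 67

n = (z_α + z_β)² · σ² / δ²
  = (2.326 + 1.282)² · 2.2² / 1.5²
  = 13.0177 · 4.84 / 2.25
  = 28.00
Design effect: 1.73 × 28.00 = 48.44.
Adjust for 73% response: 48.44 / 0.73 = 66.36.
Round up → n = 67.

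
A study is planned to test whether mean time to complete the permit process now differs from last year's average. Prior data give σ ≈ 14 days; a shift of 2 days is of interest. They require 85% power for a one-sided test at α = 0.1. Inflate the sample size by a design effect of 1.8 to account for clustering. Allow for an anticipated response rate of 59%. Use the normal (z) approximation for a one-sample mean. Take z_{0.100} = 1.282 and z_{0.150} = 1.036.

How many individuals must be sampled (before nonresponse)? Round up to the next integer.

n = (z_α + z_β)² · σ² / δ²
  = (1.282 + 1.036)² · 14² / 2²
  = 5.3731 · 196 / 4
  = 263.28
Design effect: 1.8 × 263.28 = 473.91.
Adjust for 59% response: 473.91 / 0.59 = 803.24.
Round up → n = 804.

n = 804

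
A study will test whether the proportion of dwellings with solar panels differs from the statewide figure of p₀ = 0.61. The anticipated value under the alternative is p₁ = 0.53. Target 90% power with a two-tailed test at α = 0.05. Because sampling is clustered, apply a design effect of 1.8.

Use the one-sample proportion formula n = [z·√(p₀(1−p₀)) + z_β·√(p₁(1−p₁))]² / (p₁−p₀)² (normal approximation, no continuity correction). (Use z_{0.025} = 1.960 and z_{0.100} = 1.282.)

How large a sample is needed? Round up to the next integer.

n = 717

n = [z_{α/2}·√(p₀q₀) + z_β·√(p₁q₁)]² / (p₁ − p₀)²
  = [1.960·√(0.61·0.39) + 1.282·√(0.53·0.47)]² / (-0.08)²
  = [1.960·0.4877 + 1.282·0.4991]² / 0.0064
  = [1.5958]² / 0.0064
  = 397.92
Design effect: 1.8 × 397.92 = 716.26.
Round up → n = 717.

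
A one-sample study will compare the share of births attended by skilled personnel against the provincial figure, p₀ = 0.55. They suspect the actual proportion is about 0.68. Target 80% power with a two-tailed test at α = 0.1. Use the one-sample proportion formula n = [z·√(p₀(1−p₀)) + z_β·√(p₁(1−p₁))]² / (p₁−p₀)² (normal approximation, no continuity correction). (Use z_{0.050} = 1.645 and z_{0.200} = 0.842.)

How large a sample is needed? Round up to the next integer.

n = [z_{α/2}·√(p₀q₀) + z_β·√(p₁q₁)]² / (p₁ − p₀)²
  = [1.645·√(0.55·0.45) + 0.842·√(0.68·0.32)]² / (0.13)²
  = [1.645·0.4975 + 0.842·0.4665]² / 0.0169
  = [1.2112]² / 0.0169
  = 86.80
Round up → n = 87.

n = 87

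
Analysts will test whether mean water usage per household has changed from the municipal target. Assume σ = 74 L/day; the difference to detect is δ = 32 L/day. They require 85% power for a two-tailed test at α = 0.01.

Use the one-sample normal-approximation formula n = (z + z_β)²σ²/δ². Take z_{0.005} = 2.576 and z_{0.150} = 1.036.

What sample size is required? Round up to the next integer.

n = (z_{α/2} + z_β)² · σ² / δ²
  = (2.576 + 1.036)² · 74² / 32²
  = 13.0465 · 5476 / 1024
  = 69.77
Round up → n = 70.

n = 70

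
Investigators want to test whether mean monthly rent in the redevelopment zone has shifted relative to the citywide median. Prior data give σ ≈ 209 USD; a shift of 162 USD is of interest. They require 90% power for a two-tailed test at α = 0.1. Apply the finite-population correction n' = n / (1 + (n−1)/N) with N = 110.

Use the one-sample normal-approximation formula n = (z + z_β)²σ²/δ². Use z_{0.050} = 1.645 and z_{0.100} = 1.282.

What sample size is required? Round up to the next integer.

n = (z_{α/2} + z_β)² · σ² / δ²
  = (1.645 + 1.282)² · 209² / 162²
  = 8.5673 · 43681 / 26244
  = 14.26
Finite-population correction (N = 110): 14.26 / (1 + (14.26 − 1)/110) = 12.73.
Round up → n = 13.

n = 13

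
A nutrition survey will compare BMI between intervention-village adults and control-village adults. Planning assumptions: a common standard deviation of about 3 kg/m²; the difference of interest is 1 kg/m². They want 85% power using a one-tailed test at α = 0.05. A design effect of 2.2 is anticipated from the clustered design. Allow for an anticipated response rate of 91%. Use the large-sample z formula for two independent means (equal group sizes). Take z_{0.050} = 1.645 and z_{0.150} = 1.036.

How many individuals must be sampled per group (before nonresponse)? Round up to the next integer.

n = 313 per group

n = (z_α + z_β)² · (σ₁² + σ₂²) / δ²
  = (1.645 + 1.036)² · (2·3² = 18) / 1²
  = 7.1878 · 18 / 1
  = 129.38
Design effect: 2.2 × 129.38 = 284.64.
Adjust for 91% response: 284.64 / 0.91 = 312.79.
Round up → n = 313 per group.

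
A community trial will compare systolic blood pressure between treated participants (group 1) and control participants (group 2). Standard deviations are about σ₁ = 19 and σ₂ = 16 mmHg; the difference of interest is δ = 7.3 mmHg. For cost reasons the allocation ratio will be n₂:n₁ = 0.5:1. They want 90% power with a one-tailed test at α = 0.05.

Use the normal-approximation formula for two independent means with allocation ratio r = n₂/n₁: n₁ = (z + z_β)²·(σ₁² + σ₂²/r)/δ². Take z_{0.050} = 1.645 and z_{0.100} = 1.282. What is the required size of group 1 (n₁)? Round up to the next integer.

n₁ = (z_α + z_β)² · (σ₁² + σ₂²/r) / δ²
   = (1.645 + 1.282)² · (19² + 16²/0.5) / 7.3²
   = 8.5673 · (361 + 512) / 53.29
   = 8.5673 · 873 / 53.29
   = 140.35
Round up → n₁ = 141; n₂ = r·n₁ = 0.5 × 141 = 71.

n₁ = 141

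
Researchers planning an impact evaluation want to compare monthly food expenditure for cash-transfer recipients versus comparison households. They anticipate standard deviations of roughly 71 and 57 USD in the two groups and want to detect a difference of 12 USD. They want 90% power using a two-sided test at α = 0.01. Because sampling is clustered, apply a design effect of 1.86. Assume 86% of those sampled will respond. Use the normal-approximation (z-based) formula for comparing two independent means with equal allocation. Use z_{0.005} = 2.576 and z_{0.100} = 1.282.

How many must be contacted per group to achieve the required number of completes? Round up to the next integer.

n = 1854 per group

n = (z_{α/2} + z_β)² · (σ₁² + σ₂²) / δ²
  = (2.576 + 1.282)² · (71² + 57² = 8290) / 12²
  = 14.8842 · 8290 / 144
  = 856.87
Design effect: 1.86 × 856.87 = 1593.78.
Adjust for 86% response: 1593.78 / 0.86 = 1853.24.
Round up → n = 1854 per group.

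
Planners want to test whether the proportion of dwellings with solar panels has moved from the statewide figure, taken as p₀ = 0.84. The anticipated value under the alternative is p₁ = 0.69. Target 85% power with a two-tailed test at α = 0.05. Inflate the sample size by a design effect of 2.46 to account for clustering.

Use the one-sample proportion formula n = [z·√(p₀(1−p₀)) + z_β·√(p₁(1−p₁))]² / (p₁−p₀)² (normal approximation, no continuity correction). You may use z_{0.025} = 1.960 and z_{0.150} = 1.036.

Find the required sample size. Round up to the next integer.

n = 157

n = [z_{α/2}·√(p₀q₀) + z_β·√(p₁q₁)]² / (p₁ − p₀)²
  = [1.960·√(0.84·0.16) + 1.036·√(0.69·0.31)]² / (-0.15)²
  = [1.960·0.3666 + 1.036·0.4625]² / 0.0225
  = [1.1977]² / 0.0225
  = 63.75
Design effect: 2.46 × 63.75 = 156.83.
Round up → n = 157.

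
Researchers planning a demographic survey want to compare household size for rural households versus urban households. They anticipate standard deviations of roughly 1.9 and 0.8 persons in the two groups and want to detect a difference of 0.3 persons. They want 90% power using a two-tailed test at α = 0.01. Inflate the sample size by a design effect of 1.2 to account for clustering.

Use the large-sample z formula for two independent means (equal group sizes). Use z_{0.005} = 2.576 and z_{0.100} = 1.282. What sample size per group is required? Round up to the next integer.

n = 844 per group

n = (z_{α/2} + z_β)² · (σ₁² + σ₂²) / δ²
  = (2.576 + 1.282)² · (1.9² + 0.8² = 4.25) / 0.3²
  = 14.8842 · 4.25 / 0.09
  = 702.86
Design effect: 1.2 × 702.86 = 843.44.
Round up → n = 844 per group.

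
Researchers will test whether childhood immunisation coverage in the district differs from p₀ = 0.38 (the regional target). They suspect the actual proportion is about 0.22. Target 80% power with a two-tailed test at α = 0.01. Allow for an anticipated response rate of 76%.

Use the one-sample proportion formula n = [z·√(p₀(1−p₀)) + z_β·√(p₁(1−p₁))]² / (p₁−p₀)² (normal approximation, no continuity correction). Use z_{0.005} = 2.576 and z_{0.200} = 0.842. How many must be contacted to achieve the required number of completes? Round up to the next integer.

n = 132

n = [z_{α/2}·√(p₀q₀) + z_β·√(p₁q₁)]² / (p₁ − p₀)²
  = [2.576·√(0.38·0.62) + 0.842·√(0.22·0.78)]² / (-0.16)²
  = [2.576·0.4854 + 0.842·0.4142]² / 0.0256
  = [1.5992]² / 0.0256
  = 99.89
Adjust for 76% response: 99.89 / 0.76 = 131.44.
Round up → n = 132.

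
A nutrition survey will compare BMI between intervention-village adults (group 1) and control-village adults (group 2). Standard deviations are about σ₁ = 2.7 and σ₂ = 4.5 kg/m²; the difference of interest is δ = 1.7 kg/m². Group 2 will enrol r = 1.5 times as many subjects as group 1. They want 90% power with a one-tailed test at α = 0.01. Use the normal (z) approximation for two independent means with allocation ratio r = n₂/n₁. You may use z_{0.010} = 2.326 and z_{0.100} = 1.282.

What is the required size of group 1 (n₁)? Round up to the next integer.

n₁ = 94

n₁ = (z_α + z_β)² · (σ₁² + σ₂²/r) / δ²
   = (2.326 + 1.282)² · (2.7² + 4.5²/1.5) / 1.7²
   = 13.0177 · (7.29 + 13.5) / 2.89
   = 13.0177 · 20.79 / 2.89
   = 93.65
Round up → n₁ = 94; n₂ = r·n₁ = 1.5 × 94 = 141.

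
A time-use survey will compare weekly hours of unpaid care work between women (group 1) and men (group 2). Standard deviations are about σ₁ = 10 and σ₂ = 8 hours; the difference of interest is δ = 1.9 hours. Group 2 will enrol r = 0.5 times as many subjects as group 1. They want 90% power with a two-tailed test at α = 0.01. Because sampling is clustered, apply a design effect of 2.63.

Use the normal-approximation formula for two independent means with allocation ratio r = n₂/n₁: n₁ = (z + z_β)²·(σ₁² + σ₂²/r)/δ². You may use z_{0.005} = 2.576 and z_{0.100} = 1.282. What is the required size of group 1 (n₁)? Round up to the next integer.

n₁ = (z_{α/2} + z_β)² · (σ₁² + σ₂²/r) / δ²
   = (2.576 + 1.282)² · (10² + 8²/0.5) / 1.9²
   = 14.8842 · (100 + 128) / 3.61
   = 14.8842 · 228 / 3.61
   = 940.05
Design effect: 2.63 × 940.05 = 2472.34.
Round up → n₁ = 2473; n₂ = r·n₁ = 0.5 × 2473 = 1237.

n₁ = 2473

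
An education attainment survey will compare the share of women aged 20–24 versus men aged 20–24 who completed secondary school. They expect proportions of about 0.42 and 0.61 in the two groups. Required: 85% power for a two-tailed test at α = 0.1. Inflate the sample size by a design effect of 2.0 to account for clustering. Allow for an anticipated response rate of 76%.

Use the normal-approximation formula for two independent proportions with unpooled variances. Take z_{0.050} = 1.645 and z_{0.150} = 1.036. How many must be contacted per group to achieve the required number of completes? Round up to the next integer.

n = 253 per group

n = (z_{α/2} + z_β)² · [p₁(1−p₁) + p₂(1−p₂)] / (p₁ − p₂)²
  = (1.645 + 1.036)² · (0.42·0.58 + 0.61·0.39) / (-0.19)²
  = (2.681)² · (0.2436 + 0.2379) / 0.0361
  = 7.1878 · 0.4815 / 0.0361
  = 95.87
Design effect: 2.0 × 95.87 = 191.74.
Adjust for 76% response: 191.74 / 0.76 = 252.29.
Round up → n = 253 per group.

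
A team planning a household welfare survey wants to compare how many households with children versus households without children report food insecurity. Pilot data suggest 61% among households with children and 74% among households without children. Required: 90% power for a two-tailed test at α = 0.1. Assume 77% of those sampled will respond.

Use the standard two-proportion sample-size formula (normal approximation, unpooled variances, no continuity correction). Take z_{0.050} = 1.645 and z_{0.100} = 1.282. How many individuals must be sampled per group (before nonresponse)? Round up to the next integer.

n = (z_{α/2} + z_β)² · [p₁(1−p₁) + p₂(1−p₂)] / (p₁ − p₂)²
  = (1.645 + 1.282)² · (0.61·0.39 + 0.74·0.26) / (-0.13)²
  = (2.927)² · (0.2379 + 0.1924) / 0.0169
  = 8.5673 · 0.4303 / 0.0169
  = 218.14
Adjust for 77% response: 218.14 / 0.77 = 283.30.
Round up → n = 284 per group.

n = 284 per group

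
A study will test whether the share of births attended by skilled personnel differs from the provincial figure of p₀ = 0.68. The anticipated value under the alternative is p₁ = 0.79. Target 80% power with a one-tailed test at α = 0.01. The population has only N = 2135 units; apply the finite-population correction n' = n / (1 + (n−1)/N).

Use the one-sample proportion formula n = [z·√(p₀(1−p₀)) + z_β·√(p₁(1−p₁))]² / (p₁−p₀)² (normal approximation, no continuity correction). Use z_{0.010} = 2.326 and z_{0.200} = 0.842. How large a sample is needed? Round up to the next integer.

n = [z_α·√(p₀q₀) + z_β·√(p₁q₁)]² / (p₁ − p₀)²
  = [2.326·√(0.68·0.32) + 0.842·√(0.79·0.21)]² / (0.11)²
  = [2.326·0.4665 + 0.842·0.4073]² / 0.0121
  = [1.4280]² / 0.0121
  = 168.52
Finite-population correction (N = 2135): 168.52 / (1 + (168.52 − 1)/2135) = 156.26.
Round up → n = 157.

n = 157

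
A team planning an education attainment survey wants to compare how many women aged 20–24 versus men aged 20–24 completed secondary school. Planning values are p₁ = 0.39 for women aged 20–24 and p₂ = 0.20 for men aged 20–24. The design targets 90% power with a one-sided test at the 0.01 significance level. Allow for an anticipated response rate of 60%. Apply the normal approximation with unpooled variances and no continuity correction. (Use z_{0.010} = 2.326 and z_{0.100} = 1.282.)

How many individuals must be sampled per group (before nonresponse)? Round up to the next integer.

n = 240 per group

n = (z_α + z_β)² · [p₁(1−p₁) + p₂(1−p₂)] / (p₁ − p₂)²
  = (2.326 + 1.282)² · (0.39·0.61 + 0.20·0.80) / (0.19)²
  = (3.608)² · (0.2379 + 0.1600) / 0.0361
  = 13.0177 · 0.3979 / 0.0361
  = 143.48
Adjust for 60% response: 143.48 / 0.60 = 239.14.
Round up → n = 240 per group.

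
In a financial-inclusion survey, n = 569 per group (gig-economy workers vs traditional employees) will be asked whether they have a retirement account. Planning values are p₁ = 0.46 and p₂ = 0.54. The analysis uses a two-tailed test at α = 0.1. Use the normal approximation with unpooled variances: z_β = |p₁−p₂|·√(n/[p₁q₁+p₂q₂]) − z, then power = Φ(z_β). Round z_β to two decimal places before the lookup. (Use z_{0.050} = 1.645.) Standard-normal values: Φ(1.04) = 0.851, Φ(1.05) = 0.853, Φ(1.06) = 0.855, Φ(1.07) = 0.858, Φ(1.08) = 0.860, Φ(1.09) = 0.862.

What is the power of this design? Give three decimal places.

z_β = |p₁−p₂|·√(n/[p₁q₁+p₂q₂]) − z_{α/2}
    = 0.08 · √(569/0.4968) − 1.645
    = 0.08 · 33.8427 − 1.645
    = 2.7074 − 1.645 = 1.0624 → 1.06
Power = Φ(1.06) = 0.855.

Power ≈ 0.855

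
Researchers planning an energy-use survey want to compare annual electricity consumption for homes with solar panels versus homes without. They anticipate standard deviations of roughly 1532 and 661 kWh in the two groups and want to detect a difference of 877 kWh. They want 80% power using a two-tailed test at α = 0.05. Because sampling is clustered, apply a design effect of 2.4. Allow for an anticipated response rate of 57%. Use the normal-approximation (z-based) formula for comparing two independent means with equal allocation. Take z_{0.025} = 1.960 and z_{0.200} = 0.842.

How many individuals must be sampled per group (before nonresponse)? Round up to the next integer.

n = (z_{α/2} + z_β)² · (σ₁² + σ₂²) / δ²
  = (1.960 + 0.842)² · (1532² + 661² = 2783945) / 877²
  = 7.8512 · 2783945 / 769129
  = 28.42
Design effect: 2.4 × 28.42 = 68.20.
Adjust for 57% response: 68.20 / 0.57 = 119.66.
Round up → n = 120 per group.

n = 120 per group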